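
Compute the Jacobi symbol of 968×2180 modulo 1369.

1

By multiplicativity, (968·2180|1369) = (968|1369)·(2180|1369).
First factor (968|1369):
(968|1369)
  = (121|1369)    [1369 ≡ 1 mod 8 ⇒ (2|1369)^3 = +1]
  = (1369|121)    [QR: 121 ≡ 1 mod 4, sign kept]
  = (38|121)    [1369 ≡ 38 mod 121]
  = (19|121)    [121 ≡ 1 mod 8 ⇒ (2|121) = +1]
  = (121|19)    [QR: 121 ≡ 1 mod 4, sign kept]
  = (7|19)    [121 ≡ 7 mod 19]
  = -(19|7)    [QR: both ≡ 3 mod 4, sign flips]
  = -(5|7)    [19 ≡ 5 mod 7]
  = -(7|5)    [QR: 5 ≡ 1 mod 4, sign kept]
  = -(2|5)    [7 ≡ 2 mod 5]
  = (1|5)    [5 ≡ 5 mod 8 ⇒ (2|5) = -1]
  = 1    [(1|5) = 1]
Second factor (2180|1369):
(2180|1369)
  = (811|1369)    [2180 ≡ 811 mod 1369]
  = (1369|811)    [QR: 1369 ≡ 1 mod 4, sign kept]
  = (558|811)    [1369 ≡ 558 mod 811]
  = -(279|811)    [811 ≡ 3 mod 8 ⇒ (2|811) = -1]
  = (811|279)    [QR: both ≡ 3 mod 4, sign flips]
  = (253|279)    [811 ≡ 253 mod 279]
  = (279|253)    [QR: 253 ≡ 1 mod 4, sign kept]
  = (26|253)    [279 ≡ 26 mod 253]
  = -(13|253)    [253 ≡ 5 mod 8 ⇒ (2|253) = -1]
  = -(253|13)    [QR: 13 ≡ 1 mod 4, sign kept]
  = -(6|13)    [253 ≡ 6 mod 13]
  = (3|13)    [13 ≡ 5 mod 8 ⇒ (2|13) = -1]
  = (13|3)    [QR: 13 ≡ 1 mod 4, sign kept]
  = (1|3)    [13 ≡ 1 mod 3]
  = 1    [(1|3) = 1]
Product: (1)·(1) = 1.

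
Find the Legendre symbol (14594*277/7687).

By multiplicativity, (14594·277/7687) = (14594/7687)·(277/7687).
First factor (14594/7687):
(14594/7687)
  = (6907/7687)    [14594 ≡ 6907 mod 7687]
  = -(7687/6907)    [QR: both ≡ 3 mod 4, sign flips]
  = -(780/6907)    [7687 ≡ 780 mod 6907]
  = -(195/6907)    [6907 ≡ 3 mod 8 ⇒ (2/6907)^2 = +1]
  = (6907/195)    [QR: both ≡ 3 mod 4, sign flips]
  = (82/195)    [6907 ≡ 82 mod 195]
  = -(41/195)    [195 ≡ 3 mod 8 ⇒ (2/195) = -1]
  = -(195/41)    [QR: 41 ≡ 1 mod 4, sign kept]
  = -(31/41)    [195 ≡ 31 mod 41]
  = -(41/31)    [QR: 41 ≡ 1 mod 4, sign kept]
  = -(10/31)    [41 ≡ 10 mod 31]
  = -(5/31)    [31 ≡ 7 mod 8 ⇒ (2/31) = +1]
  = -(31/5)    [QR: 5 ≡ 1 mod 4, sign kept]
  = -(1/5)    [31 ≡ 1 mod 5]
  = -1    [(1/5) = 1]
Second factor (277/7687):
(277/7687)
  = (7687/277)    [QR: 277 ≡ 1 mod 4, sign kept]
  = (208/277)    [7687 ≡ 208 mod 277]
  = (13/277)    [277 ≡ 5 mod 8 ⇒ (2/277)^4 = +1]
  = (277/13)    [QR: 13 ≡ 1 mod 4, sign kept]
  = (4/13)    [277 ≡ 4 mod 13]
  = (1/13)    [13 ≡ 5 mod 8 ⇒ (2/13)^2 = +1]
  = 1    [(1/13) = 1]
Product: (-1)·(1) = -1.

-1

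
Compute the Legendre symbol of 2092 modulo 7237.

1

(2092/7237)
  = (523/7237)    [7237 ≡ 5 mod 8 ⇒ (2/7237)^2 = +1]
  = (7237/523)    [QR: 7237 ≡ 1 mod 4, sign kept]
  = (438/523)    [7237 ≡ 438 mod 523]
  = -(219/523)    [523 ≡ 3 mod 8 ⇒ (2/523) = -1]
  = (523/219)    [QR: both ≡ 3 mod 4, sign flips]
  = (85/219)    [523 ≡ 85 mod 219]
  = (219/85)    [QR: 85 ≡ 1 mod 4, sign kept]
  = (49/85)    [219 ≡ 49 mod 85]
  = (85/49)    [QR: 49 ≡ 1 mod 4, sign kept]
  = (36/49)    [85 ≡ 36 mod 49]
  = (9/49)    [49 ≡ 1 mod 8 ⇒ (2/49)^2 = +1]
  = (49/9)    [QR: 9 ≡ 1 mod 4, sign kept]
  = (4/9)    [49 ≡ 4 mod 9]
  = (1/9)    [9 ≡ 1 mod 8 ⇒ (2/9)^2 = +1]
  = 1    [(1/9) = 1]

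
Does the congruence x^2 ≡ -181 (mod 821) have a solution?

no

(-181/821)
  = (181/821)    [821 ≡ 1 mod 4 ⇒ (-1/821) = +1]
  = (821/181)    [QR: 181 ≡ 1 mod 4, sign kept]
  = (97/181)    [821 ≡ 97 mod 181]
  = (181/97)    [QR: 97 ≡ 1 mod 4, sign kept]
  = (84/97)    [181 ≡ 84 mod 97]
  = (21/97)    [97 ≡ 1 mod 8 ⇒ (2/97)^2 = +1]
  = (97/21)    [QR: 21 ≡ 1 mod 4, sign kept]
  = (13/21)    [97 ≡ 13 mod 21]
  = (21/13)    [QR: 13 ≡ 1 mod 4, sign kept]
  = (8/13)    [21 ≡ 8 mod 13]
  = -(1/13)    [13 ≡ 5 mod 8 ⇒ (2/13)^3 = -1]
  = -1    [(1/13) = 1]
The Legendre symbol is -1, so x^2 ≡ -181 (mod 821) has no solution.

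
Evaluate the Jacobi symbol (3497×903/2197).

By multiplicativity, (3497·903/2197) = (3497/2197)·(903/2197).
First factor (3497/2197):
(3497/2197)
  = (1300/2197)    [3497 ≡ 1300 mod 2197]
  = (325/2197)    [2197 ≡ 5 mod 8 ⇒ (2/2197)^2 = +1]
  = (2197/325)    [QR: 325 ≡ 1 mod 4, sign kept]
  = (247/325)    [2197 ≡ 247 mod 325]
  = (325/247)    [QR: 325 ≡ 1 mod 4, sign kept]
  = (78/247)    [325 ≡ 78 mod 247]
  = (39/247)    [247 ≡ 7 mod 8 ⇒ (2/247) = +1]
  = -(247/39)    [QR: both ≡ 3 mod 4, sign flips]
  = -(13/39)    [247 ≡ 13 mod 39]
  = -(39/13)    [QR: 13 ≡ 1 mod 4, sign kept]
  = -(0/13)    [39 ≡ 0 mod 13]
  = 0    [numerator 0, gcd > 1]
Second factor (903/2197):
(903/2197)
  = (2197/903)    [QR: 2197 ≡ 1 mod 4, sign kept]
  = (391/903)    [2197 ≡ 391 mod 903]
  = -(903/391)    [QR: both ≡ 3 mod 4, sign flips]
  = -(121/391)    [903 ≡ 121 mod 391]
  = -(391/121)    [QR: 121 ≡ 1 mod 4, sign kept]
  = -(28/121)    [391 ≡ 28 mod 121]
  = -(7/121)    [121 ≡ 1 mod 8 ⇒ (2/121)^2 = +1]
  = -(121/7)    [QR: 121 ≡ 1 mod 4, sign kept]
  = -(2/7)    [121 ≡ 2 mod 7]
  = -(1/7)    [7 ≡ 7 mod 8 ⇒ (2/7) = +1]
  = -1    [(1/7) = 1]
Product: (0)·(-1) = 0.

0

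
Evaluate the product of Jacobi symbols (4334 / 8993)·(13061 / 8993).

-1

By multiplicativity, (4334·13061 / 8993) = (4334 / 8993)·(13061 / 8993).
First factor (4334 / 8993):
Factor out 2: 4334 = 2·2167. Since 8993 ≡ 1 (mod 8), (2 / 8993) = +1. Now have (2167 / 8993).
8993 ≡ 1 (mod 4), so quadratic reciprocity gives (2167 / 8993) = (8993 / 2167). Reduce: 8993 ≡ 325 (mod 2167). Now have (325 / 2167).
325 ≡ 1 (mod 4), so quadratic reciprocity gives (325 / 2167) = (2167 / 325). Reduce: 2167 ≡ 217 (mod 325). Now have (217 / 325).
217 ≡ 1 (mod 4), so quadratic reciprocity gives (217 / 325) = (325 / 217). Reduce: 325 ≡ 108 (mod 217). Now have (108 / 217).
Factor out 2: 108 = 2^2·27. Since 217 ≡ 1 (mod 8), (2 / 217) = +1, and (2 / 217)^2 = +1. Now have (27 / 217).
217 ≡ 1 (mod 4), so quadratic reciprocity gives (27 / 217) = (217 / 27). Reduce: 217 ≡ 1 (mod 27). Now have (1 / 27).
(1 / 27) = 1. Collecting the sign factors: 1.
Second factor (13061 / 8993):
Reduce the numerator: 13061 ≡ 4068 (mod 8993), so (13061 / 8993) = (4068 / 8993).
Factor out 2: 4068 = 2^2·1017. Since 8993 ≡ 1 (mod 8), (2 / 8993) = +1, and (2 / 8993)^2 = +1. Now have (1017 / 8993).
1017 ≡ 1 (mod 4), so quadratic reciprocity gives (1017 / 8993) = (8993 / 1017). Reduce: 8993 ≡ 857 (mod 1017). Now have (857 / 1017).
857 ≡ 1 (mod 4), so quadratic reciprocity gives (857 / 1017) = (1017 / 857). Reduce: 1017 ≡ 160 (mod 857). Now have (160 / 857).
Factor out 2: 160 = 2^5·5. Since 857 ≡ 1 (mod 8), (2 / 857) = +1, and (2 / 857)^5 = +1. Now have (5 / 857).
5 ≡ 1 (mod 4), so quadratic reciprocity gives (5 / 857) = (857 / 5). Reduce: 857 ≡ 2 (mod 5). Now have (2 / 5).
Factor out 2: 2 = 2. Since 5 ≡ 5 (mod 8), (2 / 5) = -1. Now have -(1 / 5).
(1 / 5) = 1. Collecting the sign factors: -1.
Product: (1)·(-1) = -1.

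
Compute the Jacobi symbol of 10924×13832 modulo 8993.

1

By multiplicativity, (10924·13832/8993) = (10924/8993)·(13832/8993).
First factor (10924/8993):
(10924/8993)
  = (1931/8993)    [10924 ≡ 1931 mod 8993]
  = (8993/1931)    [QR: 8993 ≡ 1 mod 4, sign kept]
  = (1269/1931)    [8993 ≡ 1269 mod 1931]
  = (1931/1269)    [QR: 1269 ≡ 1 mod 4, sign kept]
  = (662/1269)    [1931 ≡ 662 mod 1269]
  = -(331/1269)    [1269 ≡ 5 mod 8 ⇒ (2/1269) = -1]
  = -(1269/331)    [QR: 1269 ≡ 1 mod 4, sign kept]
  = -(276/331)    [1269 ≡ 276 mod 331]
  = -(69/331)    [331 ≡ 3 mod 8 ⇒ (2/331)^2 = +1]
  = -(331/69)    [QR: 69 ≡ 1 mod 4, sign kept]
  = -(55/69)    [331 ≡ 55 mod 69]
  = -(69/55)    [QR: 69 ≡ 1 mod 4, sign kept]
  = -(14/55)    [69 ≡ 14 mod 55]
  = -(7/55)    [55 ≡ 7 mod 8 ⇒ (2/55) = +1]
  = (55/7)    [QR: both ≡ 3 mod 4, sign flips]
  = (6/7)    [55 ≡ 6 mod 7]
  = (3/7)    [7 ≡ 7 mod 8 ⇒ (2/7) = +1]
  = -(7/3)    [QR: both ≡ 3 mod 4, sign flips]
  = -(1/3)    [7 ≡ 1 mod 3]
  = -1    [(1/3) = 1]
Second factor (13832/8993):
(13832/8993)
  = (4839/8993)    [13832 ≡ 4839 mod 8993]
  = (8993/4839)    [QR: 8993 ≡ 1 mod 4, sign kept]
  = (4154/4839)    [8993 ≡ 4154 mod 4839]
  = (2077/4839)    [4839 ≡ 7 mod 8 ⇒ (2/4839) = +1]
  = (4839/2077)    [QR: 2077 ≡ 1 mod 4, sign kept]
  = (685/2077)    [4839 ≡ 685 mod 2077]
  = (2077/685)    [QR: 685 ≡ 1 mod 4, sign kept]
  = (22/685)    [2077 ≡ 22 mod 685]
  = -(11/685)    [685 ≡ 5 mod 8 ⇒ (2/685) = -1]
  = -(685/11)    [QR: 685 ≡ 1 mod 4, sign kept]
  = -(3/11)    [685 ≡ 3 mod 11]
  = (11/3)    [QR: both ≡ 3 mod 4, sign flips]
  = (2/3)    [11 ≡ 2 mod 3]
  = -(1/3)    [3 ≡ 3 mod 8 ⇒ (2/3) = -1]
  = -1    [(1/3) = 1]
Product: (-1)·(-1) = 1.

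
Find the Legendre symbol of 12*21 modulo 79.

By multiplicativity, (12·21|79) = (12|79)·(21|79).
First factor (12|79):
(12|79)
  = (3|79)    [79 ≡ 7 mod 8 ⇒ (2|79)^2 = +1]
  = -(79|3)    [QR: both ≡ 3 mod 4, sign flips]
  = -(1|3)    [79 ≡ 1 mod 3]
  = -1    [(1|3) = 1]
Second factor (21|79):
(21|79)
  = (79|21)    [QR: 21 ≡ 1 mod 4, sign kept]
  = (16|21)    [79 ≡ 16 mod 21]
  = (1|21)    [21 ≡ 5 mod 8 ⇒ (2|21)^4 = +1]
  = 1    [(1|21) = 1]
Product: (-1)·(1) = -1.

-1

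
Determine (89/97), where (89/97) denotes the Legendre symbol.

89 ≡ 1 (mod 4), so quadratic reciprocity gives (89/97) = (97/89). Reduce: 97 ≡ 8 (mod 89). Now have (8/89).
Factor out 2: 8 = 2^3. Since 89 ≡ 1 (mod 8), (2/89) = +1, and (2/89)^3 = +1. Now have (1/89).
(1/89) = 1. Collecting the sign factors: 1.

1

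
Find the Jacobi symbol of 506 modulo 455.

Reduce the numerator: 506 ≡ 51 (mod 455), so (506 / 455) = (51 / 455).
Both 51 ≡ 3 and 455 ≡ 3 (mod 4), so reciprocity gives (51 / 455) = -(455 / 51). Reduce: 455 ≡ 47 (mod 51). Now have -(47 / 51).
Both 47 ≡ 3 and 51 ≡ 3 (mod 4), so reciprocity gives (47 / 51) = -(51 / 47). Reduce: 51 ≡ 4 (mod 47). Now have (4 / 47).
Factor out 2: 4 = 2^2. Since 47 ≡ 7 (mod 8), (2 / 47) = +1, and (2 / 47)^2 = +1. Now have (1 / 47).
(1 / 47) = 1. Collecting the sign factors: 1.

1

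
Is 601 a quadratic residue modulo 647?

yes

601 ≡ 1 (mod 4), so quadratic reciprocity gives (601/647) = (647/601). Reduce: 647 ≡ 46 (mod 601). Now have (46/601).
Factor out 2: 46 = 2·23. Since 601 ≡ 1 (mod 8), (2/601) = +1. Now have (23/601).
601 ≡ 1 (mod 4), so quadratic reciprocity gives (23/601) = (601/23). Reduce: 601 ≡ 3 (mod 23). Now have (3/23).
Both 3 ≡ 3 and 23 ≡ 3 (mod 4), so reciprocity gives (3/23) = -(23/3). Reduce: 23 ≡ 2 (mod 3). Now have -(2/3).
Factor out 2: 2 = 2. Since 3 ≡ 3 (mod 8), (2/3) = -1. Now have (1/3).
(1/3) = 1. Collecting the sign factors: 1.
(601/647) = 1, and 647 is prime, so 601 is a quadratic residue mod 647.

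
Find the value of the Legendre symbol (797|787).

(797|787)
  = (10|787)    [797 ≡ 10 mod 787]
  = -(5|787)    [787 ≡ 3 mod 8 ⇒ (2|787) = -1]
  = -(787|5)    [QR: 5 ≡ 1 mod 4, sign kept]
  = -(2|5)    [787 ≡ 2 mod 5]
  = (1|5)    [5 ≡ 5 mod 8 ⇒ (2|5) = -1]
  = 1    [(1|5) = 1]

1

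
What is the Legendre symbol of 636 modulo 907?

-1

Factor out 2: 636 = 2^2·159. Since 907 ≡ 3 (mod 8), (2/907) = -1, and (2/907)^2 = +1. Now have (159/907).
Both 159 ≡ 3 and 907 ≡ 3 (mod 4), so reciprocity gives (159/907) = -(907/159). Reduce: 907 ≡ 112 (mod 159). Now have -(112/159).
Factor out 2: 112 = 2^4·7. Since 159 ≡ 7 (mod 8), (2/159) = +1, and (2/159)^4 = +1. Now have -(7/159).
Both 7 ≡ 3 and 159 ≡ 3 (mod 4), so reciprocity gives (7/159) = -(159/7). Reduce: 159 ≡ 5 (mod 7). Now have (5/7).
5 ≡ 1 (mod 4), so quadratic reciprocity gives (5/7) = (7/5). Reduce: 7 ≡ 2 (mod 5). Now have (2/5).
Factor out 2: 2 = 2. Since 5 ≡ 5 (mod 8), (2/5) = -1. Now have -(1/5).
(1/5) = 1. Collecting the sign factors: -1.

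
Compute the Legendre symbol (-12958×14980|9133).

-1

By multiplicativity, (-12958·14980|9133) = (-12958|9133)·(14980|9133).
First factor (-12958|9133):
(-12958|9133)
  = (12958|9133)    [9133 ≡ 1 mod 4 ⇒ (-1|9133) = +1]
  = (3825|9133)    [12958 ≡ 3825 mod 9133]
  = (9133|3825)    [QR: 3825 ≡ 1 mod 4, sign kept]
  = (1483|3825)    [9133 ≡ 1483 mod 3825]
  = (3825|1483)    [QR: 3825 ≡ 1 mod 4, sign kept]
  = (859|1483)    [3825 ≡ 859 mod 1483]
  = -(1483|859)    [QR: both ≡ 3 mod 4, sign flips]
  = -(624|859)    [1483 ≡ 624 mod 859]
  = -(39|859)    [859 ≡ 3 mod 8 ⇒ (2|859)^4 = +1]
  = (859|39)    [QR: both ≡ 3 mod 4, sign flips]
  = (1|39)    [859 ≡ 1 mod 39]
  = 1    [(1|39) = 1]
Second factor (14980|9133):
(14980|9133)
  = (5847|9133)    [14980 ≡ 5847 mod 9133]
  = (9133|5847)    [QR: 9133 ≡ 1 mod 4, sign kept]
  = (3286|5847)    [9133 ≡ 3286 mod 5847]
  = (1643|5847)    [5847 ≡ 7 mod 8 ⇒ (2|5847) = +1]
  = -(5847|1643)    [QR: both ≡ 3 mod 4, sign flips]
  = -(918|1643)    [5847 ≡ 918 mod 1643]
  = (459|1643)    [1643 ≡ 3 mod 8 ⇒ (2|1643) = -1]
  = -(1643|459)    [QR: both ≡ 3 mod 4, sign flips]
  = -(266|459)    [1643 ≡ 266 mod 459]
  = (133|459)    [459 ≡ 3 mod 8 ⇒ (2|459) = -1]
  = (459|133)    [QR: 133 ≡ 1 mod 4, sign kept]
  = (60|133)    [459 ≡ 60 mod 133]
  = (15|133)    [133 ≡ 5 mod 8 ⇒ (2|133)^2 = +1]
  = (133|15)    [QR: 133 ≡ 1 mod 4, sign kept]
  = (13|15)    [133 ≡ 13 mod 15]
  = (15|13)    [QR: 13 ≡ 1 mod 4, sign kept]
  = (2|13)    [15 ≡ 2 mod 13]
  = -(1|13)    [13 ≡ 5 mod 8 ⇒ (2|13) = -1]
  = -1    [(1|13) = 1]
Product: (1)·(-1) = -1.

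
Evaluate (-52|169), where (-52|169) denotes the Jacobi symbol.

Reduce the numerator: -52 ≡ 117 (mod 169), so (-52|169) = (117|169).
117 ≡ 1 (mod 4), so quadratic reciprocity gives (117|169) = (169|117). Reduce: 169 ≡ 52 (mod 117). Now have (52|117).
Factor out 2: 52 = 2^2·13. Since 117 ≡ 5 (mod 8), (2|117) = -1, and (2|117)^2 = +1. Now have (13|117).
13 ≡ 1 (mod 4), so quadratic reciprocity gives (13|117) = (117|13). Reduce: 117 ≡ 0 (mod 13). Now have (0|13).
The numerator is now 0 with denominator 13 > 1: the symbol is 0.

0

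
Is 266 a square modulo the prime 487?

no

(266/487)
  = (133/487)    [487 ≡ 7 mod 8 ⇒ (2/487) = +1]
  = (487/133)    [QR: 133 ≡ 1 mod 4, sign kept]
  = (88/133)    [487 ≡ 88 mod 133]
  = -(11/133)    [133 ≡ 5 mod 8 ⇒ (2/133)^3 = -1]
  = -(133/11)    [QR: 133 ≡ 1 mod 4, sign kept]
  = -(1/11)    [133 ≡ 1 mod 11]
  = -1    [(1/11) = 1]
The Legendre symbol is -1, so x^2 ≡ 266 (mod 487) has no solution.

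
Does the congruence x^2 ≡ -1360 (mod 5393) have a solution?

no

(-1360|5393)
  = (4033|5393)    [-1360 ≡ 4033 mod 5393]
  = (5393|4033)    [QR: 4033 ≡ 1 mod 4, sign kept]
  = (1360|4033)    [5393 ≡ 1360 mod 4033]
  = (85|4033)    [4033 ≡ 1 mod 8 ⇒ (2|4033)^4 = +1]
  = (4033|85)    [QR: 85 ≡ 1 mod 4, sign kept]
  = (38|85)    [4033 ≡ 38 mod 85]
  = -(19|85)    [85 ≡ 5 mod 8 ⇒ (2|85) = -1]
  = -(85|19)    [QR: 85 ≡ 1 mod 4, sign kept]
  = -(9|19)    [85 ≡ 9 mod 19]
  = -(19|9)    [QR: 9 ≡ 1 mod 4, sign kept]
  = -(1|9)    [19 ≡ 1 mod 9]
  = -1    [(1|9) = 1]
(-1360|5393) = -1, and 5393 is prime, so -1360 is not a quadratic residue mod 5393.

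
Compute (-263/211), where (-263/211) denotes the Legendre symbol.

-1

(-263/211)
  = (159/211)    [-263 ≡ 159 mod 211]
  = -(211/159)    [QR: both ≡ 3 mod 4, sign flips]
  = -(52/159)    [211 ≡ 52 mod 159]
  = -(13/159)    [159 ≡ 7 mod 8 ⇒ (2/159)^2 = +1]
  = -(159/13)    [QR: 13 ≡ 1 mod 4, sign kept]
  = -(3/13)    [159 ≡ 3 mod 13]
  = -(13/3)    [QR: 13 ≡ 1 mod 4, sign kept]
  = -(1/3)    [13 ≡ 1 mod 3]
  = -1    [(1/3) = 1]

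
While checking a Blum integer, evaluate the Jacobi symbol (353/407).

(353/407)
  = (407/353)    [QR: 353 ≡ 1 mod 4, sign kept]
  = (54/353)    [407 ≡ 54 mod 353]
  = (27/353)    [353 ≡ 1 mod 8 ⇒ (2/353) = +1]
  = (353/27)    [QR: 353 ≡ 1 mod 4, sign kept]
  = (2/27)    [353 ≡ 2 mod 27]
  = -(1/27)    [27 ≡ 3 mod 8 ⇒ (2/27) = -1]
  = -1    [(1/27) = 1]

-1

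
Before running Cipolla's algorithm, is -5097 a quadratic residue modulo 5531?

yes

Reduce the numerator: -5097 ≡ 434 (mod 5531), so (-5097/5531) = (434/5531).
Factor out 2: 434 = 2·217. Since 5531 ≡ 3 (mod 8), (2/5531) = -1. Now have -(217/5531).
217 ≡ 1 (mod 4), so quadratic reciprocity gives (217/5531) = (5531/217). Reduce: 5531 ≡ 106 (mod 217). Now have -(106/217).
Factor out 2: 106 = 2·53. Since 217 ≡ 1 (mod 8), (2/217) = +1. Now have -(53/217).
53 ≡ 1 (mod 4), so quadratic reciprocity gives (53/217) = (217/53). Reduce: 217 ≡ 5 (mod 53). Now have -(5/53).
5 ≡ 1 (mod 4), so quadratic reciprocity gives (5/53) = (53/5). Reduce: 53 ≡ 3 (mod 5). Now have -(3/5).
5 ≡ 1 (mod 4), so quadratic reciprocity gives (3/5) = (5/3). Reduce: 5 ≡ 2 (mod 3). Now have -(2/3).
Factor out 2: 2 = 2. Since 3 ≡ 3 (mod 8), (2/3) = -1. Now have (1/3).
(1/3) = 1. Collecting the sign factors: 1.
The Legendre symbol is 1, so x^2 ≡ -5097 (mod 5531) has solution.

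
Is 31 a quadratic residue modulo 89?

no

89 ≡ 1 (mod 4), so quadratic reciprocity gives (31/89) = (89/31). Reduce: 89 ≡ 27 (mod 31). Now have (27/31).
Both 27 ≡ 3 and 31 ≡ 3 (mod 4), so reciprocity gives (27/31) = -(31/27). Reduce: 31 ≡ 4 (mod 27). Now have -(4/27).
Factor out 2: 4 = 2^2. Since 27 ≡ 3 (mod 8), (2/27) = -1, and (2/27)^2 = +1. Now have -(1/27).
(1/27) = 1. Collecting the sign factors: -1.
(31/89) = -1, and 89 is prime, so 31 is not a quadratic residue mod 89.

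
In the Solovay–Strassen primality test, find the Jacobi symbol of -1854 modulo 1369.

(-1854|1369)
  = (884|1369)    [-1854 ≡ 884 mod 1369]
  = (221|1369)    [1369 ≡ 1 mod 8 ⇒ (2|1369)^2 = +1]
  = (1369|221)    [QR: 221 ≡ 1 mod 4, sign kept]
  = (43|221)    [1369 ≡ 43 mod 221]
  = (221|43)    [QR: 221 ≡ 1 mod 4, sign kept]
  = (6|43)    [221 ≡ 6 mod 43]
  = -(3|43)    [43 ≡ 3 mod 8 ⇒ (2|43) = -1]
  = (43|3)    [QR: both ≡ 3 mod 4, sign flips]
  = (1|3)    [43 ≡ 1 mod 3]
  = 1    [(1|3) = 1]

1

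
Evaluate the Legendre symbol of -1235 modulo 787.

Pull out -1: (-1235/787) = (-1/787)·(1235/787). Since 787 ≡ 3 (mod 4), (-1/787) = -1. Now have -(1235/787).
Reduce the numerator: 1235 ≡ 448 (mod 787), so (1235/787) = (448/787).
Factor out 2: 448 = 2^6·7. Since 787 ≡ 3 (mod 8), (2/787) = -1, and (2/787)^6 = +1. Now have -(7/787).
Both 7 ≡ 3 and 787 ≡ 3 (mod 4), so reciprocity gives (7/787) = -(787/7). Reduce: 787 ≡ 3 (mod 7). Now have (3/7).
Both 3 ≡ 3 and 7 ≡ 3 (mod 4), so reciprocity gives (3/7) = -(7/3). Reduce: 7 ≡ 1 (mod 3). Now have -(1/3).
(1/3) = 1. Collecting the sign factors: -1.

-1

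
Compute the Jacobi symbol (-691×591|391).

By multiplicativity, (-691·591|391) = (-691|391)·(591|391).
First factor (-691|391):
(-691|391)
  = -(691|391)    [391 ≡ 3 mod 4 ⇒ (-1|391) = -1]
  = -(300|391)    [691 ≡ 300 mod 391]
  = -(75|391)    [391 ≡ 7 mod 8 ⇒ (2|391)^2 = +1]
  = (391|75)    [QR: both ≡ 3 mod 4, sign flips]
  = (16|75)    [391 ≡ 16 mod 75]
  = (1|75)    [75 ≡ 3 mod 8 ⇒ (2|75)^4 = +1]
  = 1    [(1|75) = 1]
Second factor (591|391):
(591|391)
  = (200|391)    [591 ≡ 200 mod 391]
  = (25|391)    [391 ≡ 7 mod 8 ⇒ (2|391)^3 = +1]
  = (391|25)    [QR: 25 ≡ 1 mod 4, sign kept]
  = (16|25)    [391 ≡ 16 mod 25]
  = (1|25)    [25 ≡ 1 mod 8 ⇒ (2|25)^4 = +1]
  = 1    [(1|25) = 1]
Product: (1)·(1) = 1.

1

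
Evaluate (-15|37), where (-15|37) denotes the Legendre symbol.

(-15|37)
  = (15|37)    [37 ≡ 1 mod 4 ⇒ (-1|37) = +1]
  = (37|15)    [QR: 37 ≡ 1 mod 4, sign kept]
  = (7|15)    [37 ≡ 7 mod 15]
  = -(15|7)    [QR: both ≡ 3 mod 4, sign flips]
  = -(1|7)    [15 ≡ 1 mod 7]
  = -1    [(1|7) = 1]

-1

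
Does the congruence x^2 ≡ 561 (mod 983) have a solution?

yes

561 ≡ 1 (mod 4), so quadratic reciprocity gives (561|983) = (983|561). Reduce: 983 ≡ 422 (mod 561). Now have (422|561).
Factor out 2: 422 = 2·211. Since 561 ≡ 1 (mod 8), (2|561) = +1. Now have (211|561).
561 ≡ 1 (mod 4), so quadratic reciprocity gives (211|561) = (561|211). Reduce: 561 ≡ 139 (mod 211). Now have (139|211).
Both 139 ≡ 3 and 211 ≡ 3 (mod 4), so reciprocity gives (139|211) = -(211|139). Reduce: 211 ≡ 72 (mod 139). Now have -(72|139).
Factor out 2: 72 = 2^3·9. Since 139 ≡ 3 (mod 8), (2|139) = -1, and (2|139)^3 = -1. Now have (9|139).
9 ≡ 1 (mod 4), so quadratic reciprocity gives (9|139) = (139|9). Reduce: 139 ≡ 4 (mod 9). Now have (4|9).
Factor out 2: 4 = 2^2. Since 9 ≡ 1 (mod 8), (2|9) = +1, and (2|9)^2 = +1. Now have (1|9).
(1|9) = 1. Collecting the sign factors: 1.
(561|983) = 1, and 983 is prime, so 561 is a quadratic residue mod 983.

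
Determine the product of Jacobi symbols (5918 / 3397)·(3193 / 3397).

By multiplicativity, (5918·3193 / 3397) = (5918 / 3397)·(3193 / 3397).
First factor (5918 / 3397):
Reduce the numerator: 5918 ≡ 2521 (mod 3397), so (5918 / 3397) = (2521 / 3397).
2521 ≡ 1 (mod 4), so quadratic reciprocity gives (2521 / 3397) = (3397 / 2521). Reduce: 3397 ≡ 876 (mod 2521). Now have (876 / 2521).
Factor out 2: 876 = 2^2·219. Since 2521 ≡ 1 (mod 8), (2 / 2521) = +1, and (2 / 2521)^2 = +1. Now have (219 / 2521).
2521 ≡ 1 (mod 4), so quadratic reciprocity gives (219 / 2521) = (2521 / 219). Reduce: 2521 ≡ 112 (mod 219). Now have (112 / 219).
Factor out 2: 112 = 2^4·7. Since 219 ≡ 3 (mod 8), (2 / 219) = -1, and (2 / 219)^4 = +1. Now have (7 / 219).
Both 7 ≡ 3 and 219 ≡ 3 (mod 4), so reciprocity gives (7 / 219) = -(219 / 7). Reduce: 219 ≡ 2 (mod 7). Now have -(2 / 7).
Factor out 2: 2 = 2. Since 7 ≡ 7 (mod 8), (2 / 7) = +1. Now have -(1 / 7).
(1 / 7) = 1. Collecting the sign factors: -1.
Second factor (3193 / 3397):
3193 ≡ 1 (mod 4), so quadratic reciprocity gives (3193 / 3397) = (3397 / 3193). Reduce: 3397 ≡ 204 (mod 3193). Now have (204 / 3193).
Factor out 2: 204 = 2^2·51. Since 3193 ≡ 1 (mod 8), (2 / 3193) = +1, and (2 / 3193)^2 = +1. Now have (51 / 3193).
3193 ≡ 1 (mod 4), so quadratic reciprocity gives (51 / 3193) = (3193 / 51). Reduce: 3193 ≡ 31 (mod 51). Now have (31 / 51).
Both 31 ≡ 3 and 51 ≡ 3 (mod 4), so reciprocity gives (31 / 51) = -(51 / 31). Reduce: 51 ≡ 20 (mod 31). Now have -(20 / 31).
Factor out 2: 20 = 2^2·5. Since 31 ≡ 7 (mod 8), (2 / 31) = +1, and (2 / 31)^2 = +1. Now have -(5 / 31).
5 ≡ 1 (mod 4), so quadratic reciprocity gives (5 / 31) = (31 / 5). Reduce: 31 ≡ 1 (mod 5). Now have -(1 / 5).
(1 / 5) = 1. Collecting the sign factors: -1.
Product: (-1)·(-1) = 1.

1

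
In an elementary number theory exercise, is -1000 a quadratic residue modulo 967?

yes

(-1000/967)
  = (934/967)    [-1000 ≡ 934 mod 967]
  = (467/967)    [967 ≡ 7 mod 8 ⇒ (2/967) = +1]
  = -(967/467)    [QR: both ≡ 3 mod 4, sign flips]
  = -(33/467)    [967 ≡ 33 mod 467]
  = -(467/33)    [QR: 33 ≡ 1 mod 4, sign kept]
  = -(5/33)    [467 ≡ 5 mod 33]
  = -(33/5)    [QR: 5 ≡ 1 mod 4, sign kept]
  = -(3/5)    [33 ≡ 3 mod 5]
  = -(5/3)    [QR: 5 ≡ 1 mod 4, sign kept]
  = -(2/3)    [5 ≡ 2 mod 3]
  = (1/3)    [3 ≡ 3 mod 8 ⇒ (2/3) = -1]
  = 1    [(1/3) = 1]
The Legendre symbol is 1, so x^2 ≡ -1000 (mod 967) has solution.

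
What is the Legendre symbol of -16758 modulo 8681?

(-16758|8681)
  = (16758|8681)    [8681 ≡ 1 mod 4 ⇒ (-1|8681) = +1]
  = (8077|8681)    [16758 ≡ 8077 mod 8681]
  = (8681|8077)    [QR: 8077 ≡ 1 mod 4, sign kept]
  = (604|8077)    [8681 ≡ 604 mod 8077]
  = (151|8077)    [8077 ≡ 5 mod 8 ⇒ (2|8077)^2 = +1]
  = (8077|151)    [QR: 8077 ≡ 1 mod 4, sign kept]
  = (74|151)    [8077 ≡ 74 mod 151]
  = (37|151)    [151 ≡ 7 mod 8 ⇒ (2|151) = +1]
  = (151|37)    [QR: 37 ≡ 1 mod 4, sign kept]
  = (3|37)    [151 ≡ 3 mod 37]
  = (37|3)    [QR: 37 ≡ 1 mod 4, sign kept]
  = (1|3)    [37 ≡ 1 mod 3]
  = 1    [(1|3) = 1]

1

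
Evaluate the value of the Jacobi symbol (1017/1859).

1

(1017/1859)
  = (1859/1017)    [QR: 1017 ≡ 1 mod 4, sign kept]
  = (842/1017)    [1859 ≡ 842 mod 1017]
  = (421/1017)    [1017 ≡ 1 mod 8 ⇒ (2/1017) = +1]
  = (1017/421)    [QR: 421 ≡ 1 mod 4, sign kept]
  = (175/421)    [1017 ≡ 175 mod 421]
  = (421/175)    [QR: 421 ≡ 1 mod 4, sign kept]
  = (71/175)    [421 ≡ 71 mod 175]
  = -(175/71)    [QR: both ≡ 3 mod 4, sign flips]
  = -(33/71)    [175 ≡ 33 mod 71]
  = -(71/33)    [QR: 33 ≡ 1 mod 4, sign kept]
  = -(5/33)    [71 ≡ 5 mod 33]
  = -(33/5)    [QR: 5 ≡ 1 mod 4, sign kept]
  = -(3/5)    [33 ≡ 3 mod 5]
  = -(5/3)    [QR: 5 ≡ 1 mod 4, sign kept]
  = -(2/3)    [5 ≡ 2 mod 3]
  = (1/3)    [3 ≡ 3 mod 8 ⇒ (2/3) = -1]
  = 1    [(1/3) = 1]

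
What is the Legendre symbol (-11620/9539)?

Pull out -1: (-11620/9539) = (-1/9539)·(11620/9539). Since 9539 ≡ 3 (mod 4), (-1/9539) = -1. Now have -(11620/9539).
Reduce the numerator: 11620 ≡ 2081 (mod 9539), so (11620/9539) = (2081/9539).
2081 ≡ 1 (mod 4), so quadratic reciprocity gives (2081/9539) = (9539/2081). Reduce: 9539 ≡ 1215 (mod 2081). Now have -(1215/2081).
2081 ≡ 1 (mod 4), so quadratic reciprocity gives (1215/2081) = (2081/1215). Reduce: 2081 ≡ 866 (mod 1215). Now have -(866/1215).
Factor out 2: 866 = 2·433. Since 1215 ≡ 7 (mod 8), (2/1215) = +1. Now have -(433/1215).
433 ≡ 1 (mod 4), so quadratic reciprocity gives (433/1215) = (1215/433). Reduce: 1215 ≡ 349 (mod 433). Now have -(349/433).
349 ≡ 1 (mod 4), so quadratic reciprocity gives (349/433) = (433/349). Reduce: 433 ≡ 84 (mod 349). Now have -(84/349).
Factor out 2: 84 = 2^2·21. Since 349 ≡ 5 (mod 8), (2/349) = -1, and (2/349)^2 = +1. Now have -(21/349).
21 ≡ 1 (mod 4), so quadratic reciprocity gives (21/349) = (349/21). Reduce: 349 ≡ 13 (mod 21). Now have -(13/21).
13 ≡ 1 (mod 4), so quadratic reciprocity gives (13/21) = (21/13). Reduce: 21 ≡ 8 (mod 13). Now have -(8/13).
Factor out 2: 8 = 2^3. Since 13 ≡ 5 (mod 8), (2/13) = -1, and (2/13)^3 = -1. Now have (1/13).
(1/13) = 1. Collecting the sign factors: 1.

1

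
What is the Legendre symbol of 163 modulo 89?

-1

Reduce the numerator: 163 ≡ 74 (mod 89), so (163/89) = (74/89).
Factor out 2: 74 = 2·37. Since 89 ≡ 1 (mod 8), (2/89) = +1. Now have (37/89).
37 ≡ 1 (mod 4), so quadratic reciprocity gives (37/89) = (89/37). Reduce: 89 ≡ 15 (mod 37). Now have (15/37).
37 ≡ 1 (mod 4), so quadratic reciprocity gives (15/37) = (37/15). Reduce: 37 ≡ 7 (mod 15). Now have (7/15).
Both 7 ≡ 3 and 15 ≡ 3 (mod 4), so reciprocity gives (7/15) = -(15/7). Reduce: 15 ≡ 1 (mod 7). Now have -(1/7).
(1/7) = 1. Collecting the sign factors: -1.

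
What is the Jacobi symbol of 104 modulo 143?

0

(104 / 143)
  = (13 / 143)    [143 ≡ 7 mod 8 ⇒ (2 / 143)^3 = +1]
  = (143 / 13)    [QR: 13 ≡ 1 mod 4, sign kept]
  = (0 / 13)    [143 ≡ 0 mod 13]
  = 0    [numerator 0, gcd > 1]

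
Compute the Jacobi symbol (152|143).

Reduce the numerator: 152 ≡ 9 (mod 143), so (152|143) = (9|143).
9 ≡ 1 (mod 4), so quadratic reciprocity gives (9|143) = (143|9). Reduce: 143 ≡ 8 (mod 9). Now have (8|9).
Factor out 2: 8 = 2^3. Since 9 ≡ 1 (mod 8), (2|9) = +1, and (2|9)^3 = +1. Now have (1|9).
(1|9) = 1. Collecting the sign factors: 1.

1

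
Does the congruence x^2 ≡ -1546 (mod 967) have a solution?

yes

Reduce the numerator: -1546 ≡ 388 (mod 967), so (-1546/967) = (388/967).
Factor out 2: 388 = 2^2·97. Since 967 ≡ 7 (mod 8), (2/967) = +1, and (2/967)^2 = +1. Now have (97/967).
97 ≡ 1 (mod 4), so quadratic reciprocity gives (97/967) = (967/97). Reduce: 967 ≡ 94 (mod 97). Now have (94/97).
Factor out 2: 94 = 2·47. Since 97 ≡ 1 (mod 8), (2/97) = +1. Now have (47/97).
97 ≡ 1 (mod 4), so quadratic reciprocity gives (47/97) = (97/47). Reduce: 97 ≡ 3 (mod 47). Now have (3/47).
Both 3 ≡ 3 and 47 ≡ 3 (mod 4), so reciprocity gives (3/47) = -(47/3). Reduce: 47 ≡ 2 (mod 3). Now have -(2/3).
Factor out 2: 2 = 2. Since 3 ≡ 3 (mod 8), (2/3) = -1. Now have (1/3).
(1/3) = 1. Collecting the sign factors: 1.
The Legendre symbol is 1, so x^2 ≡ -1546 (mod 967) has solution.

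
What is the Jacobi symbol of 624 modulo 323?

Reduce the numerator: 624 ≡ 301 (mod 323), so (624/323) = (301/323).
301 ≡ 1 (mod 4), so quadratic reciprocity gives (301/323) = (323/301). Reduce: 323 ≡ 22 (mod 301). Now have (22/301).
Factor out 2: 22 = 2·11. Since 301 ≡ 5 (mod 8), (2/301) = -1. Now have -(11/301).
301 ≡ 1 (mod 4), so quadratic reciprocity gives (11/301) = (301/11). Reduce: 301 ≡ 4 (mod 11). Now have -(4/11).
Factor out 2: 4 = 2^2. Since 11 ≡ 3 (mod 8), (2/11) = -1, and (2/11)^2 = +1. Now have -(1/11).
(1/11) = 1. Collecting the sign factors: -1.

-1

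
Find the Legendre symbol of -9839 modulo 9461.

Reduce the numerator: -9839 ≡ 9083 (mod 9461), so (-9839/9461) = (9083/9461).
9461 ≡ 1 (mod 4), so quadratic reciprocity gives (9083/9461) = (9461/9083). Reduce: 9461 ≡ 378 (mod 9083). Now have (378/9083).
Factor out 2: 378 = 2·189. Since 9083 ≡ 3 (mod 8), (2/9083) = -1. Now have -(189/9083).
189 ≡ 1 (mod 4), so quadratic reciprocity gives (189/9083) = (9083/189). Reduce: 9083 ≡ 11 (mod 189). Now have -(11/189).
189 ≡ 1 (mod 4), so quadratic reciprocity gives (11/189) = (189/11). Reduce: 189 ≡ 2 (mod 11). Now have -(2/11).
Factor out 2: 2 = 2. Since 11 ≡ 3 (mod 8), (2/11) = -1. Now have (1/11).
(1/11) = 1. Collecting the sign factors: 1.

1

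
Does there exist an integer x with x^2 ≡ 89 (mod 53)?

Reduce the numerator: 89 ≡ 36 (mod 53), so (89/53) = (36/53).
Factor out 2: 36 = 2^2·9. Since 53 ≡ 5 (mod 8), (2/53) = -1, and (2/53)^2 = +1. Now have (9/53).
9 ≡ 1 (mod 4), so quadratic reciprocity gives (9/53) = (53/9). Reduce: 53 ≡ 8 (mod 9). Now have (8/9).
Factor out 2: 8 = 2^3. Since 9 ≡ 1 (mod 8), (2/9) = +1, and (2/9)^3 = +1. Now have (1/9).
(1/9) = 1. Collecting the sign factors: 1.
(89/53) = 1, and 53 is prime, so 89 is a quadratic residue mod 53.

yes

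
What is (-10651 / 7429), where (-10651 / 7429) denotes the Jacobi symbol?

1

(-10651 / 7429)
  = (10651 / 7429)    [7429 ≡ 1 mod 4 ⇒ (-1 / 7429) = +1]
  = (3222 / 7429)    [10651 ≡ 3222 mod 7429]
  = -(1611 / 7429)    [7429 ≡ 5 mod 8 ⇒ (2 / 7429) = -1]
  = -(7429 / 1611)    [QR: 7429 ≡ 1 mod 4, sign kept]
  = -(985 / 1611)    [7429 ≡ 985 mod 1611]
  = -(1611 / 985)    [QR: 985 ≡ 1 mod 4, sign kept]
  = -(626 / 985)    [1611 ≡ 626 mod 985]
  = -(313 / 985)    [985 ≡ 1 mod 8 ⇒ (2 / 985) = +1]
  = -(985 / 313)    [QR: 313 ≡ 1 mod 4, sign kept]
  = -(46 / 313)    [985 ≡ 46 mod 313]
  = -(23 / 313)    [313 ≡ 1 mod 8 ⇒ (2 / 313) = +1]
  = -(313 / 23)    [QR: 313 ≡ 1 mod 4, sign kept]
  = -(14 / 23)    [313 ≡ 14 mod 23]
  = -(7 / 23)    [23 ≡ 7 mod 8 ⇒ (2 / 23) = +1]
  = (23 / 7)    [QR: both ≡ 3 mod 4, sign flips]
  = (2 / 7)    [23 ≡ 2 mod 7]
  = (1 / 7)    [7 ≡ 7 mod 8 ⇒ (2 / 7) = +1]
  = 1    [(1 / 7) = 1]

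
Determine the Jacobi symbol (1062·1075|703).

-1

By multiplicativity, (1062·1075|703) = (1062|703)·(1075|703).
First factor (1062|703):
(1062|703)
  = (359|703)    [1062 ≡ 359 mod 703]
  = -(703|359)    [QR: both ≡ 3 mod 4, sign flips]
  = -(344|359)    [703 ≡ 344 mod 359]
  = -(43|359)    [359 ≡ 7 mod 8 ⇒ (2|359)^3 = +1]
  = (359|43)    [QR: both ≡ 3 mod 4, sign flips]
  = (15|43)    [359 ≡ 15 mod 43]
  = -(43|15)    [QR: both ≡ 3 mod 4, sign flips]
  = -(13|15)    [43 ≡ 13 mod 15]
  = -(15|13)    [QR: 13 ≡ 1 mod 4, sign kept]
  = -(2|13)    [15 ≡ 2 mod 13]
  = (1|13)    [13 ≡ 5 mod 8 ⇒ (2|13) = -1]
  = 1    [(1|13) = 1]
Second factor (1075|703):
(1075|703)
  = (372|703)    [1075 ≡ 372 mod 703]
  = (93|703)    [703 ≡ 7 mod 8 ⇒ (2|703)^2 = +1]
  = (703|93)    [QR: 93 ≡ 1 mod 4, sign kept]
  = (52|93)    [703 ≡ 52 mod 93]
  = (13|93)    [93 ≡ 5 mod 8 ⇒ (2|93)^2 = +1]
  = (93|13)    [QR: 13 ≡ 1 mod 4, sign kept]
  = (2|13)    [93 ≡ 2 mod 13]
  = -(1|13)    [13 ≡ 5 mod 8 ⇒ (2|13) = -1]
  = -1    [(1|13) = 1]
Product: (1)·(-1) = -1.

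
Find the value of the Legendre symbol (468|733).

Factor out 2: 468 = 2^2·117. Since 733 ≡ 5 (mod 8), (2|733) = -1, and (2|733)^2 = +1. Now have (117|733).
117 ≡ 1 (mod 4), so quadratic reciprocity gives (117|733) = (733|117). Reduce: 733 ≡ 31 (mod 117). Now have (31|117).
117 ≡ 1 (mod 4), so quadratic reciprocity gives (31|117) = (117|31). Reduce: 117 ≡ 24 (mod 31). Now have (24|31).
Factor out 2: 24 = 2^3·3. Since 31 ≡ 7 (mod 8), (2|31) = +1, and (2|31)^3 = +1. Now have (3|31).
Both 3 ≡ 3 and 31 ≡ 3 (mod 4), so reciprocity gives (3|31) = -(31|3). Reduce: 31 ≡ 1 (mod 3). Now have -(1|3).
(1|3) = 1. Collecting the sign factors: -1.

-1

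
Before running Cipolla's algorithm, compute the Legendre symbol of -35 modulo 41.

Reduce the numerator: -35 ≡ 6 (mod 41), so (-35 / 41) = (6 / 41).
Factor out 2: 6 = 2·3. Since 41 ≡ 1 (mod 8), (2 / 41) = +1. Now have (3 / 41).
41 ≡ 1 (mod 4), so quadratic reciprocity gives (3 / 41) = (41 / 3). Reduce: 41 ≡ 2 (mod 3). Now have (2 / 3).
Factor out 2: 2 = 2. Since 3 ≡ 3 (mod 8), (2 / 3) = -1. Now have -(1 / 3).
(1 / 3) = 1. Collecting the sign factors: -1.

-1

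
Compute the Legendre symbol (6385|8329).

1

6385 ≡ 1 (mod 4), so quadratic reciprocity gives (6385|8329) = (8329|6385). Reduce: 8329 ≡ 1944 (mod 6385). Now have (1944|6385).
Factor out 2: 1944 = 2^3·243. Since 6385 ≡ 1 (mod 8), (2|6385) = +1, and (2|6385)^3 = +1. Now have (243|6385).
6385 ≡ 1 (mod 4), so quadratic reciprocity gives (243|6385) = (6385|243). Reduce: 6385 ≡ 67 (mod 243). Now have (67|243).
Both 67 ≡ 3 and 243 ≡ 3 (mod 4), so reciprocity gives (67|243) = -(243|67). Reduce: 243 ≡ 42 (mod 67). Now have -(42|67).
Factor out 2: 42 = 2·21. Since 67 ≡ 3 (mod 8), (2|67) = -1. Now have (21|67).
21 ≡ 1 (mod 4), so quadratic reciprocity gives (21|67) = (67|21). Reduce: 67 ≡ 4 (mod 21). Now have (4|21).
Factor out 2: 4 = 2^2. Since 21 ≡ 5 (mod 8), (2|21) = -1, and (2|21)^2 = +1. Now have (1|21).
(1|21) = 1. Collecting the sign factors: 1.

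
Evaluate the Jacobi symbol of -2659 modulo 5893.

(-2659|5893)
  = (2659|5893)    [5893 ≡ 1 mod 4 ⇒ (-1|5893) = +1]
  = (5893|2659)    [QR: 5893 ≡ 1 mod 4, sign kept]
  = (575|2659)    [5893 ≡ 575 mod 2659]
  = -(2659|575)    [QR: both ≡ 3 mod 4, sign flips]
  = -(359|575)    [2659 ≡ 359 mod 575]
  = (575|359)    [QR: both ≡ 3 mod 4, sign flips]
  = (216|359)    [575 ≡ 216 mod 359]
  = (27|359)    [359 ≡ 7 mod 8 ⇒ (2|359)^3 = +1]
  = -(359|27)    [QR: both ≡ 3 mod 4, sign flips]
  = -(8|27)    [359 ≡ 8 mod 27]
  = (1|27)    [27 ≡ 3 mod 8 ⇒ (2|27)^3 = -1]
  = 1    [(1|27) = 1]

1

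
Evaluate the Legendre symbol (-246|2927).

-1

Reduce the numerator: -246 ≡ 2681 (mod 2927), so (-246|2927) = (2681|2927).
2681 ≡ 1 (mod 4), so quadratic reciprocity gives (2681|2927) = (2927|2681). Reduce: 2927 ≡ 246 (mod 2681). Now have (246|2681).
Factor out 2: 246 = 2·123. Since 2681 ≡ 1 (mod 8), (2|2681) = +1. Now have (123|2681).
2681 ≡ 1 (mod 4), so quadratic reciprocity gives (123|2681) = (2681|123). Reduce: 2681 ≡ 98 (mod 123). Now have (98|123).
Factor out 2: 98 = 2·49. Since 123 ≡ 3 (mod 8), (2|123) = -1. Now have -(49|123).
49 ≡ 1 (mod 4), so quadratic reciprocity gives (49|123) = (123|49). Reduce: 123 ≡ 25 (mod 49). Now have -(25|49).
25 ≡ 1 (mod 4), so quadratic reciprocity gives (25|49) = (49|25). Reduce: 49 ≡ 24 (mod 25). Now have -(24|25).
Factor out 2: 24 = 2^3·3. Since 25 ≡ 1 (mod 8), (2|25) = +1, and (2|25)^3 = +1. Now have -(3|25).
25 ≡ 1 (mod 4), so quadratic reciprocity gives (3|25) = (25|3). Reduce: 25 ≡ 1 (mod 3). Now have -(1|3).
(1|3) = 1. Collecting the sign factors: -1.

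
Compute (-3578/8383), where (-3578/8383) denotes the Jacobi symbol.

-1

Reduce the numerator: -3578 ≡ 4805 (mod 8383), so (-3578/8383) = (4805/8383).
4805 ≡ 1 (mod 4), so quadratic reciprocity gives (4805/8383) = (8383/4805). Reduce: 8383 ≡ 3578 (mod 4805). Now have (3578/4805).
Factor out 2: 3578 = 2·1789. Since 4805 ≡ 5 (mod 8), (2/4805) = -1. Now have -(1789/4805).
1789 ≡ 1 (mod 4), so quadratic reciprocity gives (1789/4805) = (4805/1789). Reduce: 4805 ≡ 1227 (mod 1789). Now have -(1227/1789).
1789 ≡ 1 (mod 4), so quadratic reciprocity gives (1227/1789) = (1789/1227). Reduce: 1789 ≡ 562 (mod 1227). Now have -(562/1227).
Factor out 2: 562 = 2·281. Since 1227 ≡ 3 (mod 8), (2/1227) = -1. Now have (281/1227).
281 ≡ 1 (mod 4), so quadratic reciprocity gives (281/1227) = (1227/281). Reduce: 1227 ≡ 103 (mod 281). Now have (103/281).
281 ≡ 1 (mod 4), so quadratic reciprocity gives (103/281) = (281/103). Reduce: 281 ≡ 75 (mod 103). Now have (75/103).
Both 75 ≡ 3 and 103 ≡ 3 (mod 4), so reciprocity gives (75/103) = -(103/75). Reduce: 103 ≡ 28 (mod 75). Now have -(28/75).
Factor out 2: 28 = 2^2·7. Since 75 ≡ 3 (mod 8), (2/75) = -1, and (2/75)^2 = +1. Now have -(7/75).
Both 7 ≡ 3 and 75 ≡ 3 (mod 4), so reciprocity gives (7/75) = -(75/7). Reduce: 75 ≡ 5 (mod 7). Now have (5/7).
5 ≡ 1 (mod 4), so quadratic reciprocity gives (5/7) = (7/5). Reduce: 7 ≡ 2 (mod 5). Now have (2/5).
Factor out 2: 2 = 2. Since 5 ≡ 5 (mod 8), (2/5) = -1. Now have -(1/5).
(1/5) = 1. Collecting the sign factors: -1.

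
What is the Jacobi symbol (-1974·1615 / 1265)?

0

By multiplicativity, (-1974·1615 / 1265) = (-1974 / 1265)·(1615 / 1265).
First factor (-1974 / 1265):
(-1974 / 1265)
  = (556 / 1265)    [-1974 ≡ 556 mod 1265]
  = (139 / 1265)    [1265 ≡ 1 mod 8 ⇒ (2 / 1265)^2 = +1]
  = (1265 / 139)    [QR: 1265 ≡ 1 mod 4, sign kept]
  = (14 / 139)    [1265 ≡ 14 mod 139]
  = -(7 / 139)    [139 ≡ 3 mod 8 ⇒ (2 / 139) = -1]
  = (139 / 7)    [QR: both ≡ 3 mod 4, sign flips]
  = (6 / 7)    [139 ≡ 6 mod 7]
  = (3 / 7)    [7 ≡ 7 mod 8 ⇒ (2 / 7) = +1]
  = -(7 / 3)    [QR: both ≡ 3 mod 4, sign flips]
  = -(1 / 3)    [7 ≡ 1 mod 3]
  = -1    [(1 / 3) = 1]
Second factor (1615 / 1265):
(1615 / 1265)
  = (350 / 1265)    [1615 ≡ 350 mod 1265]
  = (175 / 1265)    [1265 ≡ 1 mod 8 ⇒ (2 / 1265) = +1]
  = (1265 / 175)    [QR: 1265 ≡ 1 mod 4, sign kept]
  = (40 / 175)    [1265 ≡ 40 mod 175]
  = (5 / 175)    [175 ≡ 7 mod 8 ⇒ (2 / 175)^3 = +1]
  = (175 / 5)    [QR: 5 ≡ 1 mod 4, sign kept]
  = (0 / 5)    [175 ≡ 0 mod 5]
  = 0    [numerator 0, gcd > 1]
Product: (-1)·(0) = 0.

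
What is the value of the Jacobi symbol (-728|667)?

Reduce the numerator: -728 ≡ 606 (mod 667), so (-728|667) = (606|667).
Factor out 2: 606 = 2·303. Since 667 ≡ 3 (mod 8), (2|667) = -1. Now have -(303|667).
Both 303 ≡ 3 and 667 ≡ 3 (mod 4), so reciprocity gives (303|667) = -(667|303). Reduce: 667 ≡ 61 (mod 303). Now have (61|303).
61 ≡ 1 (mod 4), so quadratic reciprocity gives (61|303) = (303|61). Reduce: 303 ≡ 59 (mod 61). Now have (59|61).
61 ≡ 1 (mod 4), so quadratic reciprocity gives (59|61) = (61|59). Reduce: 61 ≡ 2 (mod 59). Now have (2|59).
Factor out 2: 2 = 2. Since 59 ≡ 3 (mod 8), (2|59) = -1. Now have -(1|59).
(1|59) = 1. Collecting the sign factors: -1.

-1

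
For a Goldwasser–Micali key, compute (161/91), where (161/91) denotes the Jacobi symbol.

Reduce the numerator: 161 ≡ 70 (mod 91), so (161/91) = (70/91).
Factor out 2: 70 = 2·35. Since 91 ≡ 3 (mod 8), (2/91) = -1. Now have -(35/91).
Both 35 ≡ 3 and 91 ≡ 3 (mod 4), so reciprocity gives (35/91) = -(91/35). Reduce: 91 ≡ 21 (mod 35). Now have (21/35).
21 ≡ 1 (mod 4), so quadratic reciprocity gives (21/35) = (35/21). Reduce: 35 ≡ 14 (mod 21). Now have (14/21).
Factor out 2: 14 = 2·7. Since 21 ≡ 5 (mod 8), (2/21) = -1. Now have -(7/21).
21 ≡ 1 (mod 4), so quadratic reciprocity gives (7/21) = (21/7). Reduce: 21 ≡ 0 (mod 7). Now have -(0/7).
The numerator is now 0 with denominator 7 > 1: the symbol is 0.

0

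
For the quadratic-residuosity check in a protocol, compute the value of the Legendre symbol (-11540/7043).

(-11540/7043)
  = (2546/7043)    [-11540 ≡ 2546 mod 7043]
  = -(1273/7043)    [7043 ≡ 3 mod 8 ⇒ (2/7043) = -1]
  = -(7043/1273)    [QR: 1273 ≡ 1 mod 4, sign kept]
  = -(678/1273)    [7043 ≡ 678 mod 1273]
  = -(339/1273)    [1273 ≡ 1 mod 8 ⇒ (2/1273) = +1]
  = -(1273/339)    [QR: 1273 ≡ 1 mod 4, sign kept]
  = -(256/339)    [1273 ≡ 256 mod 339]
  = -(1/339)    [339 ≡ 3 mod 8 ⇒ (2/339)^8 = +1]
  = -1    [(1/339) = 1]

-1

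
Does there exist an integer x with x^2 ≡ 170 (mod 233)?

yes

(170/233)
  = (85/233)    [233 ≡ 1 mod 8 ⇒ (2/233) = +1]
  = (233/85)    [QR: 85 ≡ 1 mod 4, sign kept]
  = (63/85)    [233 ≡ 63 mod 85]
  = (85/63)    [QR: 85 ≡ 1 mod 4, sign kept]
  = (22/63)    [85 ≡ 22 mod 63]
  = (11/63)    [63 ≡ 7 mod 8 ⇒ (2/63) = +1]
  = -(63/11)    [QR: both ≡ 3 mod 4, sign flips]
  = -(8/11)    [63 ≡ 8 mod 11]
  = (1/11)    [11 ≡ 3 mod 8 ⇒ (2/11)^3 = -1]
  = 1    [(1/11) = 1]
(170/233) = 1, and 233 is prime, so 170 is a quadratic residue mod 233.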